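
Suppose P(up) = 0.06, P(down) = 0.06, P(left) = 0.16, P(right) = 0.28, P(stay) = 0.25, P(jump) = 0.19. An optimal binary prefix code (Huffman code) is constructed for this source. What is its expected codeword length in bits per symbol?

2.4 bits/symbol

Repeatedly combine the two least-probable nodes; the expected code length is the sum of the merged weights.
merge 3/50 + 3/50 → 3/25
merge 3/25 + 4/25 → 7/25
merge 19/100 + 1/4 → 11/25
merge 7/25 + 7/25 → 14/25
merge 11/25 + 14/25 → 1
L = 3/25 + 7/25 + 11/25 + 14/25 + 1 = 12/5 = 2.4 bits/symbol.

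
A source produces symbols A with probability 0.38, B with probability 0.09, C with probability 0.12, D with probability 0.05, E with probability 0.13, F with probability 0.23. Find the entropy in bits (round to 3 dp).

2.297 bits

H = −Σ pᵢ log₂ pᵢ.
−0.38·log₂(0.38) = 0.5305
−0.09·log₂(0.09) = 0.3127
−0.12·log₂(0.12) = 0.3671
−0.05·log₂(0.05) = 0.2161
−0.13·log₂(0.13) = 0.3826
−0.23·log₂(0.23) = 0.4877
Sum ≈ 2.2966 → 2.297 bits.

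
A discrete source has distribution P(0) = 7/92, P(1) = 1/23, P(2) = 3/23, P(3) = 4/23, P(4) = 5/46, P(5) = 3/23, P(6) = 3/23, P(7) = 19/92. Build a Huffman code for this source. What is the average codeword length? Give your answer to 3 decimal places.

Repeatedly combine the two least-probable nodes; the expected code length is the sum of the merged weights.
merge 1/23 + 7/92 → 11/92
merge 5/46 + 11/92 → 21/92
merge 3/23 + 3/23 → 6/23
merge 3/23 + 4/23 → 7/23
merge 19/92 + 21/92 → 10/23
merge 6/23 + 7/23 → 13/23
merge 10/23 + 13/23 → 1
L = 11/92 + 21/92 + 6/23 + 7/23 + 10/23 + 13/23 + 1 = 67/23 ≈ 2.913 bits/symbol.

2.913 bits/symbol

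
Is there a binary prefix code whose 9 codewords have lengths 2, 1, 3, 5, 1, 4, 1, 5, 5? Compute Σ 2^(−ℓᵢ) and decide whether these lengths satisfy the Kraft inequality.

2.03125; no

With common denominator 2^5 = 32: Σ 2^(−ℓᵢ) = 8/32 + 16/32 + 4/32 + 1/32 + 16/32 + 2/32 + 16/32 + 1/32 + 1/32 = 65/32 = 2.03125.
Kraft's inequality requires Σ ≤ 1; here Σ = 2.03125 > 1, so no such prefix code exists.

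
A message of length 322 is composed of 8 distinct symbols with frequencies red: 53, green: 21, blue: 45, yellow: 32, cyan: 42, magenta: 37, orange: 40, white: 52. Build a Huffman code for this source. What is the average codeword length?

3 bits/symbol

Probabilities are the counts divided by 322.
Repeatedly combine the two least-probable nodes; the expected code length is the sum of the merged weights.
merge 3/46 + 16/161 → 53/322
merge 37/322 + 20/161 → 11/46
merge 3/23 + 45/322 → 87/322
merge 26/161 + 53/322 → 15/46
merge 53/322 + 11/46 → 65/161
merge 87/322 + 15/46 → 96/161
merge 65/161 + 96/161 → 1
L = 53/322 + 11/46 + 87/322 + 15/46 + 65/161 + 96/161 + 1 = 3 bits/symbol.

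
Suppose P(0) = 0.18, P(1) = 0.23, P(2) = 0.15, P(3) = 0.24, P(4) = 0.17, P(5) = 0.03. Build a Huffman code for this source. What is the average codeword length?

Repeatedly combine the two least-probable nodes; the expected code length is the sum of the merged weights.
merge 3/100 + 3/20 → 9/50
merge 17/100 + 9/50 → 7/20
merge 9/50 + 23/100 → 41/100
merge 6/25 + 7/20 → 59/100
merge 41/100 + 59/100 → 1
L = 9/50 + 7/20 + 41/100 + 59/100 + 1 = 253/100 = 2.53 bits/symbol.

2.53 bits/symbol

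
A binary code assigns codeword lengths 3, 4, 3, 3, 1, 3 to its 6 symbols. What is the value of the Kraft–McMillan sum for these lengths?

1.0625

With common denominator 2^4 = 16: Σ 2^(−ℓᵢ) = 2/16 + 1/16 + 2/16 + 2/16 + 8/16 + 2/16 = 17/16 = 1.0625.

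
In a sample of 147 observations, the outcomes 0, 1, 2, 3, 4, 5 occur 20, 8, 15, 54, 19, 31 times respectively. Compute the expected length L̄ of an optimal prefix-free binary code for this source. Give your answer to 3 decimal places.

2.422 bits/symbol

Probabilities are the counts divided by 147.
Repeatedly combine the two least-probable nodes; the expected code length is the sum of the merged weights.
merge 8/147 + 5/49 → 23/147
merge 19/147 + 20/147 → 13/49
merge 23/147 + 31/147 → 18/49
merge 13/49 + 18/49 → 31/49
merge 18/49 + 31/49 → 1
L = 23/147 + 13/49 + 18/49 + 31/49 + 1 = 356/147 ≈ 2.422 bits/symbol.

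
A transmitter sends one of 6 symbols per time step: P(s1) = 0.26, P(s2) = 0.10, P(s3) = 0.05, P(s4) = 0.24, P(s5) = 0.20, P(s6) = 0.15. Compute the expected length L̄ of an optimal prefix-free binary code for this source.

Repeatedly combine the two least-probable nodes; the expected code length is the sum of the merged weights.
merge 1/20 + 1/10 → 3/20
merge 3/20 + 3/20 → 3/10
merge 1/5 + 6/25 → 11/25
merge 13/50 + 3/10 → 14/25
merge 11/25 + 14/25 → 1
L = 3/20 + 3/10 + 11/25 + 14/25 + 1 = 49/20 = 2.45 bits/symbol.

2.45 bits/symbol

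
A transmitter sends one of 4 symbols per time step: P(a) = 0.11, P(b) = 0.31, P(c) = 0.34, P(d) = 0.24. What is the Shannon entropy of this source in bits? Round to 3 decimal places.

H = −Σ pᵢ log₂ pᵢ.
−0.11·log₂(0.11) = 0.3503
−0.31·log₂(0.31) = 0.5238
−0.34·log₂(0.34) = 0.5292
−0.24·log₂(0.24) = 0.4941
Sum ≈ 1.8974 → 1.897 bits.

1.897 bits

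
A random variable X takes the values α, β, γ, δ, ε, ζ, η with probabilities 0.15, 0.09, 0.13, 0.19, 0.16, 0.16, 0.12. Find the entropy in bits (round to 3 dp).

H = −Σ pᵢ log₂ pᵢ.
−0.15·log₂(0.15) = 0.4105
−0.09·log₂(0.09) = 0.3127
−0.13·log₂(0.13) = 0.3826
−0.19·log₂(0.19) = 0.4552
−0.16·log₂(0.16) = 0.4230
−0.16·log₂(0.16) = 0.4230
−0.12·log₂(0.12) = 0.3671
Sum ≈ 2.7742 → 2.774 bits.

2.774 bits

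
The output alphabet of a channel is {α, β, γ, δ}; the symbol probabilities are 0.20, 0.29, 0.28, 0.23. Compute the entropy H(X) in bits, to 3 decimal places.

1.984 bits

H = −Σ pᵢ log₂ pᵢ.
−0.20·log₂(0.20) = 0.4644
−0.29·log₂(0.29) = 0.5179
−0.28·log₂(0.28) = 0.5142
−0.23·log₂(0.23) = 0.4877
Sum ≈ 1.9842 → 1.984 bits.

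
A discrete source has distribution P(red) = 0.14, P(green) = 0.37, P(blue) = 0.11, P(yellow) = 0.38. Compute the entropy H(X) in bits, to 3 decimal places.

1.809 bits

H = −Σ pᵢ log₂ pᵢ.
−0.14·log₂(0.14) = 0.3971
−0.37·log₂(0.37) = 0.5307
−0.11·log₂(0.11) = 0.3503
−0.38·log₂(0.38) = 0.5305
Sum ≈ 1.8086 → 1.809 bits.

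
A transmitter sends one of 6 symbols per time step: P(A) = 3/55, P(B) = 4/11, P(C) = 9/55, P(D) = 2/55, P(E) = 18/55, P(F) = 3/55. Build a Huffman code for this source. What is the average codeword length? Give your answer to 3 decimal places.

Repeatedly combine the two least-probable nodes; the expected code length is the sum of the merged weights.
merge 2/55 + 3/55 → 1/11
merge 3/55 + 1/11 → 8/55
merge 8/55 + 9/55 → 17/55
merge 17/55 + 18/55 → 7/11
merge 4/11 + 7/11 → 1
L = 1/11 + 8/55 + 17/55 + 7/11 + 1 = 24/11 ≈ 2.182 bits/symbol.

2.182 bits/symbol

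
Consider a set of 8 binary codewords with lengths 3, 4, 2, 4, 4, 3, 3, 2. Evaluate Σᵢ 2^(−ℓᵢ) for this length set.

With common denominator 2^4 = 16: Σ 2^(−ℓᵢ) = 2/16 + 1/16 + 4/16 + 1/16 + 1/16 + 2/16 + 2/16 + 4/16 = 17/16 = 1.0625.

1.0625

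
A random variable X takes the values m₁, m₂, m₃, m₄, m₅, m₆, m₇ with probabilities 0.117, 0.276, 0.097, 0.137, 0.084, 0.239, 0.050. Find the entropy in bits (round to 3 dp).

2.604 bits

H = −Σ pᵢ log₂ pᵢ.
−0.117·log₂(0.117) = 0.3622
−0.276·log₂(0.276) = 0.5126
−0.097·log₂(0.097) = 0.3265
−0.137·log₂(0.137) = 0.3929
−0.084·log₂(0.084) = 0.3002
−0.239·log₂(0.239) = 0.4935
−0.050·log₂(0.050) = 0.2161
Sum ≈ 2.6039 → 2.604 bits.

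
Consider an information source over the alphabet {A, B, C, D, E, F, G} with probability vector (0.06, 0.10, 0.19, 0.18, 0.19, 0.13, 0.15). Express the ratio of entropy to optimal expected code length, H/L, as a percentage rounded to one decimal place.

Entropy H = −Σ p log₂ p ≈ 2.7247 bits.
Huffman merges: 3/50+1/10→4/25; 13/100+3/20→7/25; 4/25+9/50→17/50; 19/100+19/100→19/50; 7/25+17/50→31/50; 19/50+31/50→1. L = 139/50 ≈ 2.7800.
Efficiency = H/L = 2.7247/2.7800 = 98.0%.

98.0%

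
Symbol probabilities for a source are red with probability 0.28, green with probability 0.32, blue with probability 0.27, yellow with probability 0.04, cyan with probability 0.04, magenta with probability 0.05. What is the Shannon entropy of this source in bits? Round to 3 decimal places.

H = −Σ pᵢ log₂ pᵢ.
−0.28·log₂(0.28) = 0.5142
−0.32·log₂(0.32) = 0.5260
−0.27·log₂(0.27) = 0.5100
−0.04·log₂(0.04) = 0.1858
−0.04·log₂(0.04) = 0.1858
−0.05·log₂(0.05) = 0.2161
Sum ≈ 2.1379 → 2.138 bits.

2.138 bits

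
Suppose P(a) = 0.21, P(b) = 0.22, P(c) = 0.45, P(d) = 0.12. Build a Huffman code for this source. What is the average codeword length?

1.88 bits/symbol

Repeatedly combine the two least-probable nodes; the expected code length is the sum of the merged weights.
merge 3/25 + 21/100 → 33/100
merge 11/50 + 33/100 → 11/20
merge 9/20 + 11/20 → 1
L = 33/100 + 11/20 + 1 = 47/25 = 1.88 bits/symbol.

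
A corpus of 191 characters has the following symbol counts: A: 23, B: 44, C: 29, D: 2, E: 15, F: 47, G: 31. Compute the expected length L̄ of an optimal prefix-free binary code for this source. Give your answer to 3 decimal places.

Probabilities are the counts divided by 191.
Repeatedly combine the two least-probable nodes; the expected code length is the sum of the merged weights.
merge 2/191 + 15/191 → 17/191
merge 17/191 + 23/191 → 40/191
merge 29/191 + 31/191 → 60/191
merge 40/191 + 44/191 → 84/191
merge 47/191 + 60/191 → 107/191
merge 84/191 + 107/191 → 1
L = 17/191 + 40/191 + 60/191 + 84/191 + 107/191 + 1 = 499/191 ≈ 2.613 bits/symbol.

2.613 bits/symbol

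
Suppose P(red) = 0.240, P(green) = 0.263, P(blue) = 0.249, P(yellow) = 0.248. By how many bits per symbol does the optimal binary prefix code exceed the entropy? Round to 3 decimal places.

0.001 bits

Entropy H = −Σ p log₂ p ≈ 1.9992 bits.
Huffman merges: 6/25+31/125→61/125; 249/1000+263/1000→64/125; 61/125+64/125→1. L = 2 ≈ 2.0000.
L − H = 2.0000 − 1.9992 = 0.001 bits.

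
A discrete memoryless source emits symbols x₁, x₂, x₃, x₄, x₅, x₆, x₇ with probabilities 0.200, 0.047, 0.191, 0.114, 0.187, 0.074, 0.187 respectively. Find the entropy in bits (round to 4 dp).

H = −Σ pᵢ log₂ pᵢ.
−0.200·log₂(0.200) = 0.4644
−0.047·log₂(0.047) = 0.2073
−0.191·log₂(0.191) = 0.4562
−0.114·log₂(0.114) = 0.3571
−0.187·log₂(0.187) = 0.4523
−0.074·log₂(0.074) = 0.2780
−0.187·log₂(0.187) = 0.4523
Sum ≈ 2.6677 → 2.6677 bits.

2.6677 bits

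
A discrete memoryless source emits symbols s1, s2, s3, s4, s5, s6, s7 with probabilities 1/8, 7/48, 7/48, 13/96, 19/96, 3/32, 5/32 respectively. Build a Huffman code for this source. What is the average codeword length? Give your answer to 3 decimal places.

2.802 bits/symbol

Repeatedly combine the two least-probable nodes; the expected code length is the sum of the merged weights.
merge 3/32 + 1/8 → 7/32
merge 13/96 + 7/48 → 9/32
merge 7/48 + 5/32 → 29/96
merge 19/96 + 7/32 → 5/12
merge 9/32 + 29/96 → 7/12
merge 5/12 + 7/12 → 1
L = 7/32 + 9/32 + 29/96 + 5/12 + 7/12 + 1 = 269/96 ≈ 2.802 bits/symbol.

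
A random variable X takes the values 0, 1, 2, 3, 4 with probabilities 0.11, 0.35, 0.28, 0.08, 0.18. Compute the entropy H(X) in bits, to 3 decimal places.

H = −Σ pᵢ log₂ pᵢ.
−0.11·log₂(0.11) = 0.3503
−0.35·log₂(0.35) = 0.5301
−0.28·log₂(0.28) = 0.5142
−0.08·log₂(0.08) = 0.2915
−0.18·log₂(0.18) = 0.4453
Sum ≈ 2.1314 → 2.131 bits.

2.131 bits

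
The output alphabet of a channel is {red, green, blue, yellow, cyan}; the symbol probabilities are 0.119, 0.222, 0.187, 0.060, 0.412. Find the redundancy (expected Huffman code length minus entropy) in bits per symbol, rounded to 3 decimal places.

0.063 bits

Entropy H = −Σ p log₂ p ≈ 2.0704 bits.
Huffman merges: 3/50+119/1000→179/1000; 179/1000+187/1000→183/500; 111/500+183/500→147/250; 103/250+147/250→1. L = 2133/1000 ≈ 2.1330.
L − H = 2.1330 − 2.0704 = 0.063 bits.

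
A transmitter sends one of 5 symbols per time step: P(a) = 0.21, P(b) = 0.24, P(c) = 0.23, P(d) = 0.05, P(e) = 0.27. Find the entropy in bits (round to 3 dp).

H = −Σ pᵢ log₂ pᵢ.
−0.21·log₂(0.21) = 0.4728
−0.24·log₂(0.24) = 0.4941
−0.23·log₂(0.23) = 0.4877
−0.05·log₂(0.05) = 0.2161
−0.27·log₂(0.27) = 0.5100
Sum ≈ 2.1807 → 2.181 bits.

2.181 bits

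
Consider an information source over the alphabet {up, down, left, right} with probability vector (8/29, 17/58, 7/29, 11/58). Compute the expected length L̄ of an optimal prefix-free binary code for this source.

Repeatedly combine the two least-probable nodes; the expected code length is the sum of the merged weights.
merge 11/58 + 7/29 → 25/58
merge 8/29 + 17/58 → 33/58
merge 25/58 + 33/58 → 1
L = 25/58 + 33/58 + 1 = 2 bits/symbol.

2 bits/symbol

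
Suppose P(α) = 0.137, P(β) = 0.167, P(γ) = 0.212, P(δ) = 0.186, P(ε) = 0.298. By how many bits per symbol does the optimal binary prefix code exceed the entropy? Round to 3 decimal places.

0.034 bits

Entropy H = −Σ p log₂ p ≈ 2.2704 bits.
Huffman merges: 137/1000+167/1000→38/125; 93/500+53/250→199/500; 149/500+38/125→301/500; 199/500+301/500→1. L = 288/125 ≈ 2.3040.
L − H = 2.3040 − 2.2704 = 0.034 bits.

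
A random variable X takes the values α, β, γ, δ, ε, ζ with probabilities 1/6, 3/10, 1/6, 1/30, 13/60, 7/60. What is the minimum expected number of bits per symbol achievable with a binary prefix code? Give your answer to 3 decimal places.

2.467 bits/symbol

Repeatedly combine the two least-probable nodes; the expected code length is the sum of the merged weights.
merge 1/30 + 7/60 → 3/20
merge 3/20 + 1/6 → 19/60
merge 1/6 + 13/60 → 23/60
merge 3/10 + 19/60 → 37/60
merge 23/60 + 37/60 → 1
L = 3/20 + 19/60 + 23/60 + 37/60 + 1 = 37/15 ≈ 2.467 bits/symbol.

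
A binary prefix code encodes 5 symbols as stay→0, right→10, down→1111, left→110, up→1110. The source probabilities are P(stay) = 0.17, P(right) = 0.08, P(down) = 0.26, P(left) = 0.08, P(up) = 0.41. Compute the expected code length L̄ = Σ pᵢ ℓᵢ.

L̄ = Σ pᵢ·ℓᵢ = 0.17·1 + 0.08·2 + 0.26·4 + 0.08·3 + 0.41·4 = 3.25 bits/symbol.

3.25 bits/symbol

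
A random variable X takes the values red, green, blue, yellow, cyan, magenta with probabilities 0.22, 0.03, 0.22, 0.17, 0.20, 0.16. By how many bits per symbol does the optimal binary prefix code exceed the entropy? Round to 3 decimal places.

Entropy H = −Σ p log₂ p ≈ 2.4349 bits.
Huffman merges: 3/100+4/25→19/100; 17/100+19/100→9/25; 1/5+11/50→21/50; 11/50+9/25→29/50; 21/50+29/50→1. L = 51/20 ≈ 2.5500.
L − H = 2.5500 − 2.4349 = 0.115 bits.

0.115 bits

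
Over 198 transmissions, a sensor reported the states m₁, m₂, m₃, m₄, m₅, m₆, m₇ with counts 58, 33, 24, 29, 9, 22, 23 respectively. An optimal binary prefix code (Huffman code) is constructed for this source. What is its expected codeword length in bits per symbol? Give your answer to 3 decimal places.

Probabilities are the counts divided by 198.
Repeatedly combine the two least-probable nodes; the expected code length is the sum of the merged weights.
merge 1/22 + 1/9 → 31/198
merge 23/198 + 4/33 → 47/198
merge 29/198 + 31/198 → 10/33
merge 1/6 + 47/198 → 40/99
merge 29/99 + 10/33 → 59/99
merge 40/99 + 59/99 → 1
L = 31/198 + 47/198 + 10/33 + 40/99 + 59/99 + 1 = 89/33 ≈ 2.697 bits/symbol.

2.697 bits/symbol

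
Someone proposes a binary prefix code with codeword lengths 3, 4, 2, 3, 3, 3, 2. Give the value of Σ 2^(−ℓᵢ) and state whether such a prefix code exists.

1.0625; no

With common denominator 2^4 = 16: Σ 2^(−ℓᵢ) = 2/16 + 1/16 + 4/16 + 2/16 + 2/16 + 2/16 + 4/16 = 17/16 = 1.0625.
Kraft's inequality requires Σ ≤ 1; here Σ = 1.0625 > 1, so no such prefix code exists.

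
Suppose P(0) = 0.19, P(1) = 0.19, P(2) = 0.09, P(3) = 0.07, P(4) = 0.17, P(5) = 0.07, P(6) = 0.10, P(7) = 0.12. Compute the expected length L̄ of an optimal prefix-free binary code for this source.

Repeatedly combine the two least-probable nodes; the expected code length is the sum of the merged weights.
merge 7/100 + 7/100 → 7/50
merge 9/100 + 1/10 → 19/100
merge 3/25 + 7/50 → 13/50
merge 17/100 + 19/100 → 9/25
merge 19/100 + 19/100 → 19/50
merge 13/50 + 9/25 → 31/50
merge 19/50 + 31/50 → 1
L = 7/50 + 19/100 + 13/50 + 9/25 + 19/50 + 31/50 + 1 = 59/20 = 2.95 bits/symbol.

2.95 bits/symbol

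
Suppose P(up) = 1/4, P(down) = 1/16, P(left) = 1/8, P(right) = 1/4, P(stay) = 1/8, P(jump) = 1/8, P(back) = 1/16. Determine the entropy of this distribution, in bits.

Each probability is a power of 1/2, so log₂(1/p) is an integer.
H = Σ p·log₂(1/p) = 1/4·2 + 1/16·4 + 1/8·3 + 1/4·2 + 1/8·3 + 1/8·3 + 1/16·4 = 2.625 bits.

2.625 bits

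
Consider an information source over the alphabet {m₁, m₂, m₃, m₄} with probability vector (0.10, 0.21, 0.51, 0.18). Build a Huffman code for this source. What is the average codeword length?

1.77 bits/symbol

Repeatedly combine the two least-probable nodes; the expected code length is the sum of the merged weights.
merge 1/10 + 9/50 → 7/25
merge 21/100 + 7/25 → 49/100
merge 49/100 + 51/100 → 1
L = 7/25 + 49/100 + 1 = 177/100 = 1.77 bits/symbol.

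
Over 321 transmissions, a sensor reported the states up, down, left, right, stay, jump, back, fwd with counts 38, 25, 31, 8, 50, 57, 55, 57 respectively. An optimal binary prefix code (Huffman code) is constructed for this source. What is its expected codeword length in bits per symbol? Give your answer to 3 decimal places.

2.925 bits/symbol

Probabilities are the counts divided by 321.
Repeatedly combine the two least-probable nodes; the expected code length is the sum of the merged weights.
merge 8/321 + 25/321 → 11/107
merge 31/321 + 11/107 → 64/321
merge 38/321 + 50/321 → 88/321
merge 55/321 + 19/107 → 112/321
merge 19/107 + 64/321 → 121/321
merge 88/321 + 112/321 → 200/321
merge 121/321 + 200/321 → 1
L = 11/107 + 64/321 + 88/321 + 112/321 + 121/321 + 200/321 + 1 = 313/107 ≈ 2.925 bits/symbol.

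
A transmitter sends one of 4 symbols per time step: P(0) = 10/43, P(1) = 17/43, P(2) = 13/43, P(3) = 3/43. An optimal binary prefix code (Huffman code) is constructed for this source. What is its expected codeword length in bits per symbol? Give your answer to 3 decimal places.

1.907 bits/symbol

Repeatedly combine the two least-probable nodes; the expected code length is the sum of the merged weights.
merge 3/43 + 10/43 → 13/43
merge 13/43 + 13/43 → 26/43
merge 17/43 + 26/43 → 1
L = 13/43 + 26/43 + 1 = 82/43 ≈ 1.907 bits/symbol.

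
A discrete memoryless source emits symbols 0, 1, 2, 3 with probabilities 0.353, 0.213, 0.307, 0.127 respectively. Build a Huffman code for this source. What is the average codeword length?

Repeatedly combine the two least-probable nodes; the expected code length is the sum of the merged weights.
merge 127/1000 + 213/1000 → 17/50
merge 307/1000 + 17/50 → 647/1000
merge 353/1000 + 647/1000 → 1
L = 17/50 + 647/1000 + 1 = 1987/1000 = 1.987 bits/symbol.

1.987 bits/symbol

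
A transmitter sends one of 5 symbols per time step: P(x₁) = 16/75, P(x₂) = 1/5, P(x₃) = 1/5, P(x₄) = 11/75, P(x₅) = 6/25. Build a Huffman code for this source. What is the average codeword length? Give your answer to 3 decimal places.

Repeatedly combine the two least-probable nodes; the expected code length is the sum of the merged weights.
merge 11/75 + 1/5 → 26/75
merge 1/5 + 16/75 → 31/75
merge 6/25 + 26/75 → 44/75
merge 31/75 + 44/75 → 1
L = 26/75 + 31/75 + 44/75 + 1 = 176/75 ≈ 2.347 bits/symbol.

2.347 bits/symbol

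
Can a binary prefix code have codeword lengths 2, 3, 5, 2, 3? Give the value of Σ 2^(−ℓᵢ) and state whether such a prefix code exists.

With common denominator 2^5 = 32: Σ 2^(−ℓᵢ) = 8/32 + 4/32 + 1/32 + 8/32 + 4/32 = 25/32 = 0.78125.
Kraft's inequality requires Σ ≤ 1; here Σ = 0.78125 ≤ 1, so such a prefix code exists.

0.78125; yes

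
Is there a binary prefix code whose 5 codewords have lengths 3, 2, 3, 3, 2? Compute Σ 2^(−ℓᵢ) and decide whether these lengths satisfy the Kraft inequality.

With common denominator 2^3 = 8: Σ 2^(−ℓᵢ) = 1/8 + 2/8 + 1/8 + 1/8 + 2/8 = 7/8 = 0.875.
Kraft's inequality requires Σ ≤ 1; here Σ = 0.875 ≤ 1, so such a prefix code exists.

0.875; yes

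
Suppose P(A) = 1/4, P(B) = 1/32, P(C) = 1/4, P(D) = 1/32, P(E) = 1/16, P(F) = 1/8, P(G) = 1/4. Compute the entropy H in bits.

2.4375 bits

Each probability is a power of 1/2, so log₂(1/p) is an integer.
H = Σ p·log₂(1/p) = 1/4·2 + 1/32·5 + 1/4·2 + 1/32·5 + 1/16·4 + 1/8·3 + 1/4·2 = 2.4375 bits.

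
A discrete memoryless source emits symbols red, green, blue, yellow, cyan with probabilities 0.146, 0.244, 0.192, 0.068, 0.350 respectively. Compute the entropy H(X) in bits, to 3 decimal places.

H = −Σ pᵢ log₂ pᵢ.
−0.146·log₂(0.146) = 0.4053
−0.244·log₂(0.244) = 0.4966
−0.192·log₂(0.192) = 0.4571
−0.068·log₂(0.068) = 0.2637
−0.350·log₂(0.350) = 0.5301
Sum ≈ 2.1528 → 2.153 bits.

2.153 bits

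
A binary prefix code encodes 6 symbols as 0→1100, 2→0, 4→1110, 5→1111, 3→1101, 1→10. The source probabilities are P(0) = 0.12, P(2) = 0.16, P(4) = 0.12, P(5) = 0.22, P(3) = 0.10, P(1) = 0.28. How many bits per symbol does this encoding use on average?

2.96 bits/symbol

L̄ = Σ pᵢ·ℓᵢ = 0.12·4 + 0.16·1 + 0.12·4 + 0.22·4 + 0.10·4 + 0.28·2 = 2.96 bits/symbol.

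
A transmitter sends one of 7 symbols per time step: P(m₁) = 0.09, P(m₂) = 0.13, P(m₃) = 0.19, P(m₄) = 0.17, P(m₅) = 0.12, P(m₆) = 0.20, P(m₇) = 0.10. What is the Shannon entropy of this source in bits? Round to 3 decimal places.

2.749 bits

H = −Σ pᵢ log₂ pᵢ.
−0.09·log₂(0.09) = 0.3127
−0.13·log₂(0.13) = 0.3826
−0.19·log₂(0.19) = 0.4552
−0.17·log₂(0.17) = 0.4346
−0.12·log₂(0.12) = 0.3671
−0.20·log₂(0.20) = 0.4644
−0.10·log₂(0.10) = 0.3322
Sum ≈ 2.7488 → 2.749 bits.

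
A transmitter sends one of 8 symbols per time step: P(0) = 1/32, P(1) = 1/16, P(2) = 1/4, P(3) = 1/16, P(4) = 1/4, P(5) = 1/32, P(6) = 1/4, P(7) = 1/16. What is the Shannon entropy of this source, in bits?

Each probability is a power of 1/2, so log₂(1/p) is an integer.
H = Σ p·log₂(1/p) = 1/32·5 + 1/16·4 + 1/4·2 + 1/16·4 + 1/4·2 + 1/32·5 + 1/4·2 + 1/16·4 = 2.5625 bits.

2.5625 bits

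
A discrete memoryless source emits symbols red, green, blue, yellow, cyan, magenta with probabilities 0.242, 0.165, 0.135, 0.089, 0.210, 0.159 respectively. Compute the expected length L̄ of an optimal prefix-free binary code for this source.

Repeatedly combine the two least-probable nodes; the expected code length is the sum of the merged weights.
merge 89/1000 + 27/200 → 28/125
merge 159/1000 + 33/200 → 81/250
merge 21/100 + 28/125 → 217/500
merge 121/500 + 81/250 → 283/500
merge 217/500 + 283/500 → 1
L = 28/125 + 81/250 + 217/500 + 283/500 + 1 = 637/250 = 2.548 bits/symbol.

2.548 bits/symbol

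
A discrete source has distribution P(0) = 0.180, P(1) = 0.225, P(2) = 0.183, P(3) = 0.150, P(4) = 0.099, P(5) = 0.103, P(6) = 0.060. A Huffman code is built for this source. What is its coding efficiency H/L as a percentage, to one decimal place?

Entropy H = −Σ p log₂ p ≈ 2.7000 bits.
Huffman merges: 3/50+99/1000→159/1000; 103/1000+3/20→253/1000; 159/1000+9/50→339/1000; 183/1000+9/40→51/125; 253/1000+339/1000→74/125; 51/125+74/125→1. L = 2751/1000 ≈ 2.7510.
Efficiency = H/L = 2.7000/2.7510 = 98.1%.

98.1%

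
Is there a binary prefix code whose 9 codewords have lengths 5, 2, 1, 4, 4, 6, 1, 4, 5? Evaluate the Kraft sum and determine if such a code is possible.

1.515625; no

With common denominator 2^6 = 64: Σ 2^(−ℓᵢ) = 2/64 + 16/64 + 32/64 + 4/64 + 4/64 + 1/64 + 32/64 + 4/64 + 2/64 = 97/64 = 1.515625.
Kraft's inequality requires Σ ≤ 1; here Σ = 1.515625 > 1, so no such prefix code exists.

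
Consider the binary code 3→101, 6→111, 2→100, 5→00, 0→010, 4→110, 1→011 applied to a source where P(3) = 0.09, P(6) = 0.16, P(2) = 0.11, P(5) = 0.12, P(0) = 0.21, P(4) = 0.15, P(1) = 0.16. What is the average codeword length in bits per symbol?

L̄ = Σ pᵢ·ℓᵢ = 0.09·3 + 0.16·3 + 0.11·3 + 0.12·2 + 0.21·3 + 0.15·3 + 0.16·3 = 2.88 bits/symbol.

2.88 bits/symbol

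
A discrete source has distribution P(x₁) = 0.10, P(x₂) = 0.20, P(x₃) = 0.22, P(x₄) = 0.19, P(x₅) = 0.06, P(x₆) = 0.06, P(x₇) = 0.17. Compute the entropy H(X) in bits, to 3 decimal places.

H = −Σ pᵢ log₂ pᵢ.
−0.10·log₂(0.10) = 0.3322
−0.20·log₂(0.20) = 0.4644
−0.22·log₂(0.22) = 0.4806
−0.19·log₂(0.19) = 0.4552
−0.06·log₂(0.06) = 0.2435
−0.06·log₂(0.06) = 0.2435
−0.17·log₂(0.17) = 0.4346
Sum ≈ 2.6540 → 2.654 bits.

2.654 bits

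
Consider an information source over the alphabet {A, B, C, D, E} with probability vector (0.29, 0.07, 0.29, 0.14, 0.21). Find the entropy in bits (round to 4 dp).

H = −Σ pᵢ log₂ pᵢ.
−0.29·log₂(0.29) = 0.5179
−0.07·log₂(0.07) = 0.2686
−0.29·log₂(0.29) = 0.5179
−0.14·log₂(0.14) = 0.3971
−0.21·log₂(0.21) = 0.4728
Sum ≈ 2.1743 → 2.1743 bits.

2.1743 bits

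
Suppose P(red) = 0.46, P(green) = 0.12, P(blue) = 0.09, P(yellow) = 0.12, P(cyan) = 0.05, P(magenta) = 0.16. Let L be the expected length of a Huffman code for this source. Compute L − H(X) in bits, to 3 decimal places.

0.019 bits

Entropy H = −Σ p log₂ p ≈ 2.2012 bits.
Huffman merges: 1/20+9/100→7/50; 3/25+3/25→6/25; 7/50+4/25→3/10; 6/25+3/10→27/50; 23/50+27/50→1. L = 111/50 ≈ 2.2200.
L − H = 2.2200 − 2.2012 = 0.019 bits.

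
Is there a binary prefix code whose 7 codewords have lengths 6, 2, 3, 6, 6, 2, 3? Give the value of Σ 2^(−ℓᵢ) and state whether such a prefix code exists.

With common denominator 2^6 = 64: Σ 2^(−ℓᵢ) = 1/64 + 16/64 + 8/64 + 1/64 + 1/64 + 16/64 + 8/64 = 51/64 = 0.796875.
Kraft's inequality requires Σ ≤ 1; here Σ = 0.796875 ≤ 1, so such a prefix code exists.

0.796875; yes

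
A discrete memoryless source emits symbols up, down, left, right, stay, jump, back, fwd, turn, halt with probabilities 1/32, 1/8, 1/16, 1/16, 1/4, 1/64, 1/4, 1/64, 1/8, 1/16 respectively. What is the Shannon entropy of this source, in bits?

Each probability is a power of 1/2, so log₂(1/p) is an integer.
H = Σ p·log₂(1/p) = 1/32·5 + 1/8·3 + 1/16·4 + 1/16·4 + 1/4·2 + 1/64·6 + 1/4·2 + 1/64·6 + 1/8·3 + 1/16·4 = 2.84375 bits.

2.84375 bits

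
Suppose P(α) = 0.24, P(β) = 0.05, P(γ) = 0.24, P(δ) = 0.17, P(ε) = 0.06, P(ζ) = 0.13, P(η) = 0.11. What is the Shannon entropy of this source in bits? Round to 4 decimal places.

2.6154 bits

H = −Σ pᵢ log₂ pᵢ.
−0.24·log₂(0.24) = 0.4941
−0.05·log₂(0.05) = 0.2161
−0.24·log₂(0.24) = 0.4941
−0.17·log₂(0.17) = 0.4346
−0.06·log₂(0.06) = 0.2435
−0.13·log₂(0.13) = 0.3826
−0.11·log₂(0.11) = 0.3503
Sum ≈ 2.6154 → 2.6154 bits.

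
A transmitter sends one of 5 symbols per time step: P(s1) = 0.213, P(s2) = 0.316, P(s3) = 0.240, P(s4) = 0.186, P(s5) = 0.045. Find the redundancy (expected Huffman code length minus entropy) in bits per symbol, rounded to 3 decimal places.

0.084 bits

Entropy H = −Σ p log₂ p ≈ 2.1472 bits.
Huffman merges: 9/200+93/500→231/1000; 213/1000+231/1000→111/250; 6/25+79/250→139/250; 111/250+139/250→1. L = 2231/1000 ≈ 2.2310.
L − H = 2.2310 − 2.1472 = 0.084 bits.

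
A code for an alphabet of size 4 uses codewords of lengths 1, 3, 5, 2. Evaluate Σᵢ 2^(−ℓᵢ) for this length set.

0.90625

With common denominator 2^5 = 32: Σ 2^(−ℓᵢ) = 16/32 + 4/32 + 1/32 + 8/32 = 29/32 = 0.90625.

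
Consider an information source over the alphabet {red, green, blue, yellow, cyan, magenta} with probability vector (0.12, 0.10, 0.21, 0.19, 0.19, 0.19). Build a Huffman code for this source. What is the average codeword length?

Repeatedly combine the two least-probable nodes; the expected code length is the sum of the merged weights.
merge 1/10 + 3/25 → 11/50
merge 19/100 + 19/100 → 19/50
merge 19/100 + 21/100 → 2/5
merge 11/50 + 19/50 → 3/5
merge 2/5 + 3/5 → 1
L = 11/50 + 19/50 + 2/5 + 3/5 + 1 = 13/5 = 2.6 bits/symbol.

2.6 bits/symbol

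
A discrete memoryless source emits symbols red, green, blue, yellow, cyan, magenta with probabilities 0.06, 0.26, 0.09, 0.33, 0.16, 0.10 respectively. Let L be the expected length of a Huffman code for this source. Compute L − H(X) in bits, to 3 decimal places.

0.055 bits

Entropy H = −Σ p log₂ p ≈ 2.3445 bits.
Huffman merges: 3/50+9/100→3/20; 1/10+3/20→1/4; 4/25+1/4→41/100; 13/50+33/100→59/100; 41/100+59/100→1. L = 12/5 ≈ 2.4000.
L − H = 2.4000 − 2.3445 = 0.055 bits.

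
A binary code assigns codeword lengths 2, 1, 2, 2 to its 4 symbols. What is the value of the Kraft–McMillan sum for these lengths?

1.25

With common denominator 2^2 = 4: Σ 2^(−ℓᵢ) = 1/4 + 2/4 + 1/4 + 1/4 = 5/4 = 1.25.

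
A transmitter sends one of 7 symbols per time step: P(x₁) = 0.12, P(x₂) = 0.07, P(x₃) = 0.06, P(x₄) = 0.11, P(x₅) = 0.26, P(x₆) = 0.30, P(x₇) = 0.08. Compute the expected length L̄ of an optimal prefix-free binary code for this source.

2.57 bits/symbol

Repeatedly combine the two least-probable nodes; the expected code length is the sum of the merged weights.
merge 3/50 + 7/100 → 13/100
merge 2/25 + 11/100 → 19/100
merge 3/25 + 13/100 → 1/4
merge 19/100 + 1/4 → 11/25
merge 13/50 + 3/10 → 14/25
merge 11/25 + 14/25 → 1
L = 13/100 + 19/100 + 1/4 + 11/25 + 14/25 + 1 = 257/100 = 2.57 bits/symbol.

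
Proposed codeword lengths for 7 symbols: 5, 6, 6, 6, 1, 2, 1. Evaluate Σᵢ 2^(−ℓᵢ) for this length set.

With common denominator 2^6 = 64: Σ 2^(−ℓᵢ) = 2/64 + 1/64 + 1/64 + 1/64 + 32/64 + 16/64 + 32/64 = 85/64 = 1.328125.

1.328125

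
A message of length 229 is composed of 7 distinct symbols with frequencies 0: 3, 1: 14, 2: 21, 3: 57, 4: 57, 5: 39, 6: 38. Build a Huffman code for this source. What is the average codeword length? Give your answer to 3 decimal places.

2.572 bits/symbol

Probabilities are the counts divided by 229.
Repeatedly combine the two least-probable nodes; the expected code length is the sum of the merged weights.
merge 3/229 + 14/229 → 17/229
merge 17/229 + 21/229 → 38/229
merge 38/229 + 38/229 → 76/229
merge 39/229 + 57/229 → 96/229
merge 57/229 + 76/229 → 133/229
merge 96/229 + 133/229 → 1
L = 17/229 + 38/229 + 76/229 + 96/229 + 133/229 + 1 = 589/229 ≈ 2.572 bits/symbol.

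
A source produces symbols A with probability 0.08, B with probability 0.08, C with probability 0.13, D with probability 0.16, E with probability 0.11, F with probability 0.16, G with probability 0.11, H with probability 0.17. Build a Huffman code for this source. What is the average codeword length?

2.99 bits/symbol

Repeatedly combine the two least-probable nodes; the expected code length is the sum of the merged weights.
merge 2/25 + 2/25 → 4/25
merge 11/100 + 11/100 → 11/50
merge 13/100 + 4/25 → 29/100
merge 4/25 + 4/25 → 8/25
merge 17/100 + 11/50 → 39/100
merge 29/100 + 8/25 → 61/100
merge 39/100 + 61/100 → 1
L = 4/25 + 11/50 + 29/100 + 8/25 + 39/100 + 61/100 + 1 = 299/100 = 2.99 bits/symbol.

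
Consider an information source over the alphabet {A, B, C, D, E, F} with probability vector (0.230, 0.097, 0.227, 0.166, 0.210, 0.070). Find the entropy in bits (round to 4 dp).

2.4712 bits

H = −Σ pᵢ log₂ pᵢ.
−0.230·log₂(0.230) = 0.4877
−0.097·log₂(0.097) = 0.3265
−0.227·log₂(0.227) = 0.4856
−0.166·log₂(0.166) = 0.4301
−0.210·log₂(0.210) = 0.4728
−0.070·log₂(0.070) = 0.2686
Sum ≈ 2.4712 → 2.4712 bits.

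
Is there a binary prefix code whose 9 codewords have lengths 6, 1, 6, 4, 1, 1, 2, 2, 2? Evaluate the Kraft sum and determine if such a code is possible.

2.34375; no

With common denominator 2^6 = 64: Σ 2^(−ℓᵢ) = 1/64 + 32/64 + 1/64 + 4/64 + 32/64 + 32/64 + 16/64 + 16/64 + 16/64 = 150/64 = 2.34375.
Kraft's inequality requires Σ ≤ 1; here Σ = 2.34375 > 1, so no such prefix code exists.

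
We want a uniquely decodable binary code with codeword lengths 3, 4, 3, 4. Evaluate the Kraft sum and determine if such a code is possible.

0.375; yes

With common denominator 2^4 = 16: Σ 2^(−ℓᵢ) = 2/16 + 1/16 + 2/16 + 1/16 = 6/16 = 0.375.
Kraft's inequality requires Σ ≤ 1; here Σ = 0.375 ≤ 1, so such a prefix code exists.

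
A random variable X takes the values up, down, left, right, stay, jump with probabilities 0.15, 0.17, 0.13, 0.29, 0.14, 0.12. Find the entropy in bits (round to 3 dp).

2.510 bits

H = −Σ pᵢ log₂ pᵢ.
−0.15·log₂(0.15) = 0.4105
−0.17·log₂(0.17) = 0.4346
−0.13·log₂(0.13) = 0.3826
−0.29·log₂(0.29) = 0.5179
−0.14·log₂(0.14) = 0.3971
−0.12·log₂(0.12) = 0.3671
Sum ≈ 2.5099 → 2.510 bits.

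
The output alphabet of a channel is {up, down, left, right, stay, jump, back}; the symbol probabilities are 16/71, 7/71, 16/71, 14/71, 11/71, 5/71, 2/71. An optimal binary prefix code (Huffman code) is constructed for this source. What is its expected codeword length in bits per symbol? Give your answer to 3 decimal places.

2.648 bits/symbol

Repeatedly combine the two least-probable nodes; the expected code length is the sum of the merged weights.
merge 2/71 + 5/71 → 7/71
merge 7/71 + 7/71 → 14/71
merge 11/71 + 14/71 → 25/71
merge 14/71 + 16/71 → 30/71
merge 16/71 + 25/71 → 41/71
merge 30/71 + 41/71 → 1
L = 7/71 + 14/71 + 25/71 + 30/71 + 41/71 + 1 = 188/71 ≈ 2.648 bits/symbol.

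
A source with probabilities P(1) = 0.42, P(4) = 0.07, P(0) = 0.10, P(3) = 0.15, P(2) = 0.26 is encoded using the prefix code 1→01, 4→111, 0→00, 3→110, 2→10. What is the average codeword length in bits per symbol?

L̄ = Σ pᵢ·ℓᵢ = 0.42·2 + 0.07·3 + 0.10·2 + 0.15·3 + 0.26·2 = 2.22 bits/symbol.

2.22 bits/symbol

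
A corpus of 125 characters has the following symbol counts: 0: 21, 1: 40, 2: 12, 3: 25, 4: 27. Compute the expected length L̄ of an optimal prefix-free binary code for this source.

2.264 bits/symbol

Probabilities are the counts divided by 125.
Repeatedly combine the two least-probable nodes; the expected code length is the sum of the merged weights.
merge 12/125 + 21/125 → 33/125
merge 1/5 + 27/125 → 52/125
merge 33/125 + 8/25 → 73/125
merge 52/125 + 73/125 → 1
L = 33/125 + 52/125 + 73/125 + 1 = 283/125 = 2.264 bits/symbol.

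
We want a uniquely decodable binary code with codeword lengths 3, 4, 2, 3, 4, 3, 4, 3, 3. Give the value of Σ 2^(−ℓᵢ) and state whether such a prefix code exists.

With common denominator 2^4 = 16: Σ 2^(−ℓᵢ) = 2/16 + 1/16 + 4/16 + 2/16 + 1/16 + 2/16 + 1/16 + 2/16 + 2/16 = 17/16 = 1.0625.
Kraft's inequality requires Σ ≤ 1; here Σ = 1.0625 > 1, so no such prefix code exists.

1.0625; no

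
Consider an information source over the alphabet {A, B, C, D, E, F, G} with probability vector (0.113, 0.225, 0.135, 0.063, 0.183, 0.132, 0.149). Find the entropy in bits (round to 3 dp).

2.724 bits

H = −Σ pᵢ log₂ pᵢ.
−0.113·log₂(0.113) = 0.3555
−0.225·log₂(0.225) = 0.4842
−0.135·log₂(0.135) = 0.3900
−0.063·log₂(0.063) = 0.2513
−0.183·log₂(0.183) = 0.4484
−0.132·log₂(0.132) = 0.3856
−0.149·log₂(0.149) = 0.4092
Sum ≈ 2.7242 → 2.724 bits.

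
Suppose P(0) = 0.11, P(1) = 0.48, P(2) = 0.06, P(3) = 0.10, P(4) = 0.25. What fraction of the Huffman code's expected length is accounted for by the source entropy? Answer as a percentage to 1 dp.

Entropy H = −Σ p log₂ p ≈ 1.9343 bits.
Huffman merges: 3/50+1/10→4/25; 11/100+4/25→27/100; 1/4+27/100→13/25; 12/25+13/25→1. L = 39/20 ≈ 1.9500.
Efficiency = H/L = 1.9343/1.9500 = 99.2%.

99.2%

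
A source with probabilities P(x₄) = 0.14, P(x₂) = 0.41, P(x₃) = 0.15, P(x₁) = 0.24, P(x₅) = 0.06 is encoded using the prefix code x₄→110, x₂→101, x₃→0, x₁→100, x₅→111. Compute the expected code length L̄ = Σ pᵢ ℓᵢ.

L̄ = Σ pᵢ·ℓᵢ = 0.14·3 + 0.41·3 + 0.15·1 + 0.24·3 + 0.06·3 = 2.7 bits/symbol.

2.7 bits/symbol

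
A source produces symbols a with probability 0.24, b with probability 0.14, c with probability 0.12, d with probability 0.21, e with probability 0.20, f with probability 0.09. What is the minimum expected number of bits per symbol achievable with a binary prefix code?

2.55 bits/symbol

Repeatedly combine the two least-probable nodes; the expected code length is the sum of the merged weights.
merge 9/100 + 3/25 → 21/100
merge 7/50 + 1/5 → 17/50
merge 21/100 + 21/100 → 21/50
merge 6/25 + 17/50 → 29/50
merge 21/50 + 29/50 → 1
L = 21/100 + 17/50 + 21/50 + 29/50 + 1 = 51/20 = 2.55 bits/symbol.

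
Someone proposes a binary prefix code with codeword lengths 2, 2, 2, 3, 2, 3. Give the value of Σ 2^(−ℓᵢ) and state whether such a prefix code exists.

With common denominator 2^3 = 8: Σ 2^(−ℓᵢ) = 2/8 + 2/8 + 2/8 + 1/8 + 2/8 + 1/8 = 10/8 = 1.25.
Kraft's inequality requires Σ ≤ 1; here Σ = 1.25 > 1, so no such prefix code exists.

1.25; no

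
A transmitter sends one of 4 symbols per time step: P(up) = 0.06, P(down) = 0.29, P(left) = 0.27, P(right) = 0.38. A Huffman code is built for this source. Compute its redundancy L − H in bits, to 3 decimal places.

0.148 bits

Entropy H = −Σ p log₂ p ≈ 1.8019 bits.
Huffman merges: 3/50+27/100→33/100; 29/100+33/100→31/50; 19/50+31/50→1. L = 39/20 ≈ 1.9500.
L − H = 1.9500 − 1.8019 = 0.148 bits.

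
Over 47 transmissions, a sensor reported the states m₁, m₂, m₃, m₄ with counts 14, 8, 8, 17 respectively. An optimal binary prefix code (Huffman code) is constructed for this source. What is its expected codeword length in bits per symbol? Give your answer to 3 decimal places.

1.979 bits/symbol

Probabilities are the counts divided by 47.
Repeatedly combine the two least-probable nodes; the expected code length is the sum of the merged weights.
merge 8/47 + 8/47 → 16/47
merge 14/47 + 16/47 → 30/47
merge 17/47 + 30/47 → 1
L = 16/47 + 30/47 + 1 = 93/47 ≈ 1.979 bits/symbol.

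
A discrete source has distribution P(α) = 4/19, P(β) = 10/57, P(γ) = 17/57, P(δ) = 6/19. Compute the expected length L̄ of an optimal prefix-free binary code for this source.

2 bits/symbol

Repeatedly combine the two least-probable nodes; the expected code length is the sum of the merged weights.
merge 10/57 + 4/19 → 22/57
merge 17/57 + 6/19 → 35/57
merge 22/57 + 35/57 → 1
L = 22/57 + 35/57 + 1 = 2 bits/symbol.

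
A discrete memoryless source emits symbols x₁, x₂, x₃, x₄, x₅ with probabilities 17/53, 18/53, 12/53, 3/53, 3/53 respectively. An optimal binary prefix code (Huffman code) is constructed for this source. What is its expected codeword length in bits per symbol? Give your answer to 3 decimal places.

Repeatedly combine the two least-probable nodes; the expected code length is the sum of the merged weights.
merge 3/53 + 3/53 → 6/53
merge 6/53 + 12/53 → 18/53
merge 17/53 + 18/53 → 35/53
merge 18/53 + 35/53 → 1
L = 6/53 + 18/53 + 35/53 + 1 = 112/53 ≈ 2.113 bits/symbol.

2.113 bits/symbol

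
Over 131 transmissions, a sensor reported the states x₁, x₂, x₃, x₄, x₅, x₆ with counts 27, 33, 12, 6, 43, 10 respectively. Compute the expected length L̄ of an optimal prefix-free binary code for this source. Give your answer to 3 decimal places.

Probabilities are the counts divided by 131.
Repeatedly combine the two least-probable nodes; the expected code length is the sum of the merged weights.
merge 6/131 + 10/131 → 16/131
merge 12/131 + 16/131 → 28/131
merge 27/131 + 28/131 → 55/131
merge 33/131 + 43/131 → 76/131
merge 55/131 + 76/131 → 1
L = 16/131 + 28/131 + 55/131 + 76/131 + 1 = 306/131 ≈ 2.336 bits/symbol.

2.336 bits/symbol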